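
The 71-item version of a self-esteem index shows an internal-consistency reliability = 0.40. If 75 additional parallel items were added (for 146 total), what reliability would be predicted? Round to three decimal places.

0.578

Length ratio n = 146/71 = 2.0563
Apply the Spearman-Brown prophecy formula, r' = nr / [1 + (n − 1)r]:
r_new = (2.0563 × 0.40) / (1 + (2.0563 − 1) × 0.40)
     = 0.8225 / 1.4225 = 0.5782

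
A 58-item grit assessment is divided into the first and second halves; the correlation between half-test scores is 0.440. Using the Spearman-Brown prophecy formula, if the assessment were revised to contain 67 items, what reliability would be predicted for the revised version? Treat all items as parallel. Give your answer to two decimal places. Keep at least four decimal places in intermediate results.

Full-test reliability from the split-half r: r_full = 2(0.440)/(1 + 0.440) = 0.6111
Length factor from 58 to 67 items: n = 67/58 = 1.1552
r_new = n·r_full / (1 + (n − 1)·r_full) = 0.7059 / 1.0948 ≈ 0.6448

0.64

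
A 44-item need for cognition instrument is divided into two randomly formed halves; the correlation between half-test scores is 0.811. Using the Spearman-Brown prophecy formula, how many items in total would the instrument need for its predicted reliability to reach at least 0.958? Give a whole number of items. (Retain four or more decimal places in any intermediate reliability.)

r_full = 2(0.811)/(1 + 0.811) = 0.8956
n = r_tgt(1 − r_full) / [r_full(1 − r_tgt)] = 0.958 × 0.1044 / (0.8956 × 0.042) ≈ 2.6589
Required items = 2.6589 × 44 = 116.99, so 117 items.

117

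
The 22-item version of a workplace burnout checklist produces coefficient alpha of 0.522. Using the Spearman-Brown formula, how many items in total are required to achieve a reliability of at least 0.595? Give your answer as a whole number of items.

30

n = 0.595 × (1 − 0.522) / [ 0.522 × (1 − 0.595) ]
  = 0.284410 / 0.211410 = 1.3453
1.3453 × 22 = 29.60 → 30 items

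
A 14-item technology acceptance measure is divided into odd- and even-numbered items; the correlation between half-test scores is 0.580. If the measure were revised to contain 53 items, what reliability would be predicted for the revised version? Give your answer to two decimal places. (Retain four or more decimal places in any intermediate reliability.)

Spearman-Brown correction (n = 2): r_full = 2·0.580/(1 + 0.580) = 0.7342
Length factor from 14 to 53 items: n = 53/14 = 3.7857
r_new = n·r_full / (1 + (n − 1)·r_full) = 2.7795 / 3.0453 ≈ 0.9127

0.91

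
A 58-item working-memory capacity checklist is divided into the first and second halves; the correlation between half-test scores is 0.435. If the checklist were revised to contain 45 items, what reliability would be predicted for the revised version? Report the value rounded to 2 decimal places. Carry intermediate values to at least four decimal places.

0.54

Spearman-Brown correction (n = 2): r_full = 2·0.435/(1 + 0.435) = 0.6063
Length factor from 58 to 45 items: n = 45/58 = 0.7759
r_new = n·r_full / (1 + (n − 1)·r_full) = 0.4704 / 0.8641 ≈ 0.5444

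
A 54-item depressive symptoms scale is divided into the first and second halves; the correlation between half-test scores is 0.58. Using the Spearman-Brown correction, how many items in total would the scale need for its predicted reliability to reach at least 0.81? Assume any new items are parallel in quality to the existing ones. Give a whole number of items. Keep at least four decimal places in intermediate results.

84

Corrected full-test reliability: r_full = 2 × 0.58 / (1 + 0.58) ≈ 0.7342
n = r_tgt(1 − r_full) / [r_full(1 − r_tgt)] = 0.81 × 0.2658 / (0.7342 × 0.19) ≈ 1.5434
Items = 1.5434 × 54 ≈ 83.34 → 84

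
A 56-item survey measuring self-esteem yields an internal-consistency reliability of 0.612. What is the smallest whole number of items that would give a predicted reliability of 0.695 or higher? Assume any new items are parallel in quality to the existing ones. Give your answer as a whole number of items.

n = 0.695 × (1 − 0.612) / [ 0.612 × (1 − 0.695) ]
n = 0.269660 / 0.186660 ≈ 1.4447
Items needed = n × 56 = 1.4447 × 56 ≈ 80.90 → round up to 81

81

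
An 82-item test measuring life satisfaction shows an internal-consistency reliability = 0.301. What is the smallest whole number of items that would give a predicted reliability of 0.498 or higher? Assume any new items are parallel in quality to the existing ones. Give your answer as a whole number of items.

Spearman-Brown solved for the length factor n:
n = r*(1 − r) / [ r (1 − r*) ]
n = [0.498 × 0.699] / [0.301 × 0.502]
  = 0.348102 / 0.151102 = 2.3038
So the test needs 2.3038 × 82 ≈ 188.91 items; rounding up, 189.

189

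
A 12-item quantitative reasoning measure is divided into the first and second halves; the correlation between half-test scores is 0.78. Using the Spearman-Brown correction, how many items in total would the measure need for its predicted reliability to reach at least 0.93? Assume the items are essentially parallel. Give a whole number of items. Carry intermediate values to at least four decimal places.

23

Corrected full-test reliability: r_full = 2 × 0.78 / (1 + 0.78) ≈ 0.8764
n = r_tgt(1 − r_full) / [r_full(1 − r_tgt)] = 0.93 × 0.1236 / (0.8764 × 0.07) ≈ 1.8737
Items = 1.8737 × 12 ≈ 22.48 → 23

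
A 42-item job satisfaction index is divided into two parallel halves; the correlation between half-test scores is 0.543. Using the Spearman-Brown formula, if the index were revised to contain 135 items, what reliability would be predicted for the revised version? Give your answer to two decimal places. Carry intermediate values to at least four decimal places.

0.88

First correct the split-half correlation to full-test reliability: r_full = 2 × 0.543 / (1 + 0.543) ≈ 0.7038
Then adjust to 135 items: n = 135/42 = 3.2143
r_new = n·r_full / (1 + (n − 1)·r_full) = 2.2622 / 2.5584 ≈ 0.8842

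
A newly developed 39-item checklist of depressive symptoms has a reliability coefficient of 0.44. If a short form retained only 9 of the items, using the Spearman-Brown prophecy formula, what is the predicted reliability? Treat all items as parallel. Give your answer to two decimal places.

Length ratio n = 9/39 = 0.2308
By Spearman-Brown, r_new = n r / (1 + (n − 1) r).
r_new = 0.2308·0.44 / [1 + (0.2308 − 1)·0.44]
     = 0.1016 / 0.6616 = 0.1536

0.15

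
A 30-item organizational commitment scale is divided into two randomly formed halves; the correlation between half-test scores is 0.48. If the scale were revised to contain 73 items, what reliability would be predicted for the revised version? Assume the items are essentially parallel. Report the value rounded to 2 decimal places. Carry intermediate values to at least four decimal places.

0.82

First correct the split-half correlation to full-test reliability: r_full = 2 × 0.48 / (1 + 0.48) ≈ 0.6486
Then adjust to 73 items: n = 73/30 = 2.4333
r_new = n·r_full / (1 + (n − 1)·r_full) = 1.5782 / 1.9296 ≈ 0.8179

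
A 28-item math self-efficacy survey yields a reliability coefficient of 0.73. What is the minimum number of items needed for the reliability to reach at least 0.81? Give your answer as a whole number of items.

45

n = [0.81 × 0.27] / [0.73 × 0.19]
n = 0.2187 / 0.1387 ≈ 1.5768
1.5768 × 28 = 44.15 → 45 items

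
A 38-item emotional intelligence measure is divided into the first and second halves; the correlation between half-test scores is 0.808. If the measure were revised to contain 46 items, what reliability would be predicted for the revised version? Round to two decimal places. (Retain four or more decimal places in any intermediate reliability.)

Full-test reliability from the split-half r: r_full = 2(0.808)/(1 + 0.808) = 0.8938
Length factor from 38 to 46 items: n = 46/38 = 1.2105
r_new = n·r_full / (1 + (n − 1)·r_full) = 1.0819 / 1.1881 ≈ 0.9106

0.91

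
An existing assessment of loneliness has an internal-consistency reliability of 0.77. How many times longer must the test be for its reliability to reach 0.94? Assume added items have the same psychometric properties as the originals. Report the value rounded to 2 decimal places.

4.68

n = [0.94 × 0.23] / [0.77 × 0.06]
  = 0.2162 / 0.0462 = 4.6797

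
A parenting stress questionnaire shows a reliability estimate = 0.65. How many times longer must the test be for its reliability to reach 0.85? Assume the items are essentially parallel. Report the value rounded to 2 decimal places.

n = 0.85(1 − 0.65) / [0.65(1 − 0.85)]
  = 0.2975 / 0.0975 = 3.0513

3.05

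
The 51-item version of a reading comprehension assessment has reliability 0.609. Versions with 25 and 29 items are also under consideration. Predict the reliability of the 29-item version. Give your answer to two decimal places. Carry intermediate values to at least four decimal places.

0.47

The 25-item form is not needed; work directly from the 51-item form with n = 29/51 = 0.5686.
r_{29} = n·r / (1 + (n − 1)·r) = 0.3463 / 0.7373 ≈ 0.4697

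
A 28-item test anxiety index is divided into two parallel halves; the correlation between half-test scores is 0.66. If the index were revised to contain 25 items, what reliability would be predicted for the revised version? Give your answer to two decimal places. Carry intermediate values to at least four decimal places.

0.78

Full-test reliability from the split-half r: r_full = 2(0.66)/(1 + 0.66) = 0.7952
Length factor from 28 to 25 items: n = 25/28 = 0.8929
r_new = n·r_full / (1 + (n − 1)·r_full) = 0.7100 / 0.9148 ≈ 0.7761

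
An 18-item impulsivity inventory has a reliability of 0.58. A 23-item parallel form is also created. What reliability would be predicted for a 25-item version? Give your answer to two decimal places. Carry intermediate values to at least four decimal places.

Only the ratio of lengths matters: n = 25/18 = 1.3889
r_{25} = n·r / (1 + (n − 1)·r) = 0.8056 / 1.2256 ≈ 0.6573

0.66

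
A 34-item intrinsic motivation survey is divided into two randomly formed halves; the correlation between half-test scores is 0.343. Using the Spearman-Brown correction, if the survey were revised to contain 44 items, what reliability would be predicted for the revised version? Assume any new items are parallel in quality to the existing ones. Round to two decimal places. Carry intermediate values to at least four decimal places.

0.57

First correct the split-half correlation to full-test reliability: r_full = 2 × 0.343 / (1 + 0.343) ≈ 0.5108
Length factor from 34 to 44 items: n = 44/34 = 1.2941
r_new = n·r_full / (1 + (n − 1)·r_full) = 0.6610 / 1.1502 ≈ 0.5747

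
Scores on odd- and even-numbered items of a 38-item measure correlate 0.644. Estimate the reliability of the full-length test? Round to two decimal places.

0.78

r_full = 2r_hh / (1 + r_hh) = 2 × 0.644 / (1 + 0.644)
r_full = 1.2880 / 1.6440 ≈ 0.7835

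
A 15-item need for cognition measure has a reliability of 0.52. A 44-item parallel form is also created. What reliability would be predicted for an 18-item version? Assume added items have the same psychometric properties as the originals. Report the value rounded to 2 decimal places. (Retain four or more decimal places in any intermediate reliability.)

0.57

The 44-item form is not needed; work directly from the 15-item form with n = 18/15 = 1.2000.
r_{18} = n·r / (1 + (n − 1)·r) = 0.6240 / 1.1040 ≈ 0.5652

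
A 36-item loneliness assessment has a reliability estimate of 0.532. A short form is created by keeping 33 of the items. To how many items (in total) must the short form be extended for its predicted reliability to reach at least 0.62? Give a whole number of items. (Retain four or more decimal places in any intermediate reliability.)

Short-form reliability: n = 33/36 = 0.9167; r_33 = n·r/(1+(n−1)r) ≈ 0.5103
Then solve for n' with r_old = 0.5103, r_target = 0.62: n' = 0.62(1 − 0.5103)/[0.5103(1 − 0.62)] = 1.5657
Total items = 1.5657 × 33 = 51.67, rounded up to 52.

52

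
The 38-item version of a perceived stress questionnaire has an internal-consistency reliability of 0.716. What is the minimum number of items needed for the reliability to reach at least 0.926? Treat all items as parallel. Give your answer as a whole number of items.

189

n = 0.926(1 − 0.716) / [0.716(1 − 0.926)]
n = 0.262984 / 0.052984 ≈ 4.9635
Items needed = n × 38 = 4.9635 × 38 ≈ 188.61 → round up to 189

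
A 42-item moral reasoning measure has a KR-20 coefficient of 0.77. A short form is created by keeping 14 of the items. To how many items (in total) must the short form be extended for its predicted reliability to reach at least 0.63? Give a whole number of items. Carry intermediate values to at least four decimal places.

22

First, r for the 14-item form: n = 14/42 = 0.3333, so r_14 = 0.3333·0.77/(1 + (0.3333 − 1)·0.77) = 0.5274
Then solve for n' with r_old = 0.5274, r_target = 0.63: n' = 0.63(1 − 0.5274)/[0.5274(1 − 0.63)] = 1.5258
Total items = 1.5258 × 14 = 21.36, rounded up to 22.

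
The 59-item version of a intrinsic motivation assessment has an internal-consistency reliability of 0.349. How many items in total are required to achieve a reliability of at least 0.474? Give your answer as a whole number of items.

100

Spearman-Brown solved for the length factor n:
n = r*(1 − r) / [ r (1 − r*) ]
n = 0.474(1 − 0.349) / [0.349(1 − 0.474)]
  = 0.308574 / 0.183574 = 1.6809
1.6809 × 59 = 99.17 → 100 items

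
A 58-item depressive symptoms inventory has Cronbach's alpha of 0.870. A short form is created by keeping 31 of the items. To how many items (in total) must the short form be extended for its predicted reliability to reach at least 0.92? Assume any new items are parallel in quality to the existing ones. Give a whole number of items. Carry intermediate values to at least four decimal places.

100

Short-form reliability: n = 31/58 = 0.5345; r_31 = n·r/(1+(n−1)r) ≈ 0.7815
Length factor from the short form to reach 0.92: n' = 0.92(1 − 0.7815) / [0.7815(1 − 0.92)] ≈ 3.2153
Total items = 3.2153 × 31 = 99.67, rounded up to 100.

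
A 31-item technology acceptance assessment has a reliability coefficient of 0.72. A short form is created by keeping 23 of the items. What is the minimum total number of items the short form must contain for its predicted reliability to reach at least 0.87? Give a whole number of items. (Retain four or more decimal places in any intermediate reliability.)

81

First, r for the 23-item form: n = 23/31 = 0.7419, so r_23 = 0.7419·0.72/(1 + (0.7419 − 1)·0.72) = 0.6561
Length factor from the short form to reach 0.87: n' = 0.87(1 − 0.6561) / [0.6561(1 − 0.87)] ≈ 3.5078
Total items = 3.5078 × 23 = 80.68, rounded up to 81.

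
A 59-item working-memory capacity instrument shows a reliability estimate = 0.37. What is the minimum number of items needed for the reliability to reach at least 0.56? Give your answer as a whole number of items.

128

n = [0.56 × 0.63] / [0.37 × 0.44]
n = 0.3528 / 0.1628 ≈ 2.1671
2.1671 × 59 = 127.86 → 128 items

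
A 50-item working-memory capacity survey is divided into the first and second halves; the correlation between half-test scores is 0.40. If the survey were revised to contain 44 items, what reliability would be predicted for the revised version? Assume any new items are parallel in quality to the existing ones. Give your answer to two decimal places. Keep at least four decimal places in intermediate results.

Spearman-Brown correction (n = 2): r_full = 2·0.40/(1 + 0.40) = 0.5714
Then adjust to 44 items: n = 44/50 = 0.8800
r_new = n·r_full / (1 + (n − 1)·r_full) = 0.5028 / 0.9314 ≈ 0.5398

0.54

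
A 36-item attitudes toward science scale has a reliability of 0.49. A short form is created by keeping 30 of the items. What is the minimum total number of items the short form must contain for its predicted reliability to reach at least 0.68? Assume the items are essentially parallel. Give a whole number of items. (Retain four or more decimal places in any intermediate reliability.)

80

Short-form reliability: n = 30/36 = 0.8333; r_30 = n·r/(1+(n−1)r) ≈ 0.4446
Length factor from the short form to reach 0.68: n' = 0.68(1 − 0.4446) / [0.4446(1 − 0.68)] ≈ 2.6546
Items = 2.6546 × 30 ≈ 79.64 → 80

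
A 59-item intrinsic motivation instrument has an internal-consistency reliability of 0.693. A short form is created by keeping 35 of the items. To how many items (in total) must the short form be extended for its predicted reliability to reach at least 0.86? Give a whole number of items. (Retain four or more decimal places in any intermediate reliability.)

161

Short-form reliability: n = 35/59 = 0.5932; r_35 = n·r/(1+(n−1)r) ≈ 0.5725
Length factor from the short form to reach 0.86: n' = 0.86(1 − 0.5725) / [0.5725(1 − 0.86)] ≈ 4.5870
Total items = 4.5870 × 35 = 160.54, rounded up to 161.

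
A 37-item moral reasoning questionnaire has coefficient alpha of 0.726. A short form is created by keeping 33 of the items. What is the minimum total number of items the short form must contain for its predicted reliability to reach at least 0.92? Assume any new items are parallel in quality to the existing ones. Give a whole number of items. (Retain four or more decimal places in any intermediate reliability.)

Short-form reliability: n = 33/37 = 0.8919; r_33 = n·r/(1+(n−1)r) ≈ 0.7027
Then solve for n' with r_old = 0.7027, r_target = 0.92: n' = 0.92(1 − 0.7027)/[0.7027(1 − 0.92)] = 4.8654
Items = 4.8654 × 33 ≈ 160.56 → 161

161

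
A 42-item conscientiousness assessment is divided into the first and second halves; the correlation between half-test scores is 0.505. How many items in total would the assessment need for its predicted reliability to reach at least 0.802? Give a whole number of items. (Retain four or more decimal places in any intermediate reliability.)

r_full = 2(0.505)/(1 + 0.505) = 0.6711
Solve Spearman-Brown for n: n = 0.802(1 − 0.6711) / [0.6711(1 − 0.802)] = 1.9851
Items = 1.9851 × 42 ≈ 83.37 → 84

84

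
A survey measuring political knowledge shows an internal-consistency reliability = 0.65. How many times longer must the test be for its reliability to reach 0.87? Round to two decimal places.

3.60

Rearranging the Spearman-Brown formula for n,
n = r*(1 − r) / [ r (1 − r*) ]
n = 0.87(1 − 0.65) / [0.65(1 − 0.87)]
  = 0.3045 / 0.0845 = 3.6036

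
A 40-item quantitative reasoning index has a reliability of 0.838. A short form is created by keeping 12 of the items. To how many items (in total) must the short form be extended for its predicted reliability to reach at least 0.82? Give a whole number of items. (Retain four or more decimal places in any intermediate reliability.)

36

Short-form reliability: n = 12/40 = 0.3000; r_12 = n·r/(1+(n−1)r) ≈ 0.6081
Then solve for n' with r_old = 0.6081, r_target = 0.82: n' = 0.82(1 − 0.6081)/[0.6081(1 − 0.82)] = 2.9359
Total items = 2.9359 × 12 = 35.23, rounded up to 36.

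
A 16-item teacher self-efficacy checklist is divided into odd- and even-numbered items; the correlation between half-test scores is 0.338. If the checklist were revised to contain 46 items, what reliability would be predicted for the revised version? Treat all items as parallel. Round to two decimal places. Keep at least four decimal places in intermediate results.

0.75

First correct the split-half correlation to full-test reliability: r_full = 2 × 0.338 / (1 + 0.338) ≈ 0.5052
Length factor from 16 to 46 items: n = 46/16 = 2.8750
r_new = n·r_full / (1 + (n − 1)·r_full) = 1.4525 / 1.9472 ≈ 0.7459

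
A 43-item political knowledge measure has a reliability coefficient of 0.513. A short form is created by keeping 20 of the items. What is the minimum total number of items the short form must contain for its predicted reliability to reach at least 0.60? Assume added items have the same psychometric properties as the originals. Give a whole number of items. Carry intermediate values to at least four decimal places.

First, r for the 20-item form: n = 20/43 = 0.4651, so r_20 = 0.4651·0.513/(1 + (0.4651 − 1)·0.513) = 0.3288
Then solve for n' with r_old = 0.3288, r_target = 0.60: n' = 0.60(1 − 0.3288)/[0.3288(1 − 0.60)] = 3.0620
Items = 3.0620 × 20 ≈ 61.24 → 62

62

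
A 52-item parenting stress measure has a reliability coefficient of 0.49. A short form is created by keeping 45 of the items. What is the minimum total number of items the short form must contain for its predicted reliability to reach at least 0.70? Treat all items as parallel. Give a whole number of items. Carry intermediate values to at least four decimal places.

127

Short-form reliability: n = 45/52 = 0.8654; r_45 = n·r/(1+(n−1)r) ≈ 0.4540
Then solve for n' with r_old = 0.4540, r_target = 0.70: n' = 0.70(1 − 0.4540)/[0.4540(1 − 0.70)] = 2.8062
Items = 2.8062 × 45 ≈ 126.28 → 127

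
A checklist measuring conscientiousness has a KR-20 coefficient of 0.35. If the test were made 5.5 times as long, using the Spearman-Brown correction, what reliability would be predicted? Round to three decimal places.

r_new = 5.5·0.35 / [1 + (5.5 − 1)·0.35]
r_new = 1.9250 / 2.5750 ≈ 0.7476

0.748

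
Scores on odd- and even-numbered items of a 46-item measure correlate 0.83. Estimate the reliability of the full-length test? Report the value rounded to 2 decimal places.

The full test is twice the length of either half (n = 2).
r_full = 2(0.83) / (1 + 0.83)
       = 1.6600 / 1.8300 = 0.9071

0.91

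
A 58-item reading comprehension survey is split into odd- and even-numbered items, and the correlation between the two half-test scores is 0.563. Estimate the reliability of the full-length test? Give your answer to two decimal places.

Each half is half the length of the full test, so the full test is n = 2 times a half.
r_full = 2(0.563) / (1 + 0.563)
       = 1.1260 / 1.5630 = 0.7204

0.72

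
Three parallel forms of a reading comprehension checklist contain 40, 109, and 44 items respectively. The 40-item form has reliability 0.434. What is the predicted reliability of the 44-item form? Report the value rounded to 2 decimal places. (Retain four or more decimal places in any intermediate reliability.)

0.46

Only the ratio of lengths matters: n = 44/40 = 1.1000
r_{44} = n·r / (1 + (n − 1)·r) = 0.4774 / 1.0434 ≈ 0.4575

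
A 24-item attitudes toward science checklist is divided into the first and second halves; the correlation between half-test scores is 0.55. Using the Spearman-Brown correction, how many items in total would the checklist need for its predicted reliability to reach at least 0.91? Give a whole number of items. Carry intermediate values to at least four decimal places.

100

Corrected full-test reliability: r_full = 2 × 0.55 / (1 + 0.55) ≈ 0.7097
n = r_tgt(1 − r_full) / [r_full(1 − r_tgt)] = 0.91 × 0.2903 / (0.7097 × 0.09) ≈ 4.1359
Required items = 4.1359 × 24 = 99.26, so 100 items.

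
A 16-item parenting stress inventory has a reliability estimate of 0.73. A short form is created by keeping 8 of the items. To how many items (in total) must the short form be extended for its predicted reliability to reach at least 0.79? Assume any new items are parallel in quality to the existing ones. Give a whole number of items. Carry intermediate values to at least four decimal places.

Short-form reliability: n = 8/16 = 0.5000; r_8 = n·r/(1+(n−1)r) ≈ 0.5748
Then solve for n' with r_old = 0.5748, r_target = 0.79: n' = 0.79(1 − 0.5748)/[0.5748(1 − 0.79)] = 2.7828
Items = 2.7828 × 8 ≈ 22.26 → 23

23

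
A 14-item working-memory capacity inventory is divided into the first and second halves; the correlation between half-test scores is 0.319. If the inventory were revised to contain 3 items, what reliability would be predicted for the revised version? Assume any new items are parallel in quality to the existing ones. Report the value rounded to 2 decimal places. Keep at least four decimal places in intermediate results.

0.17

Spearman-Brown correction (n = 2): r_full = 2·0.319/(1 + 0.319) = 0.4837
Then adjust to 3 items: n = 3/14 = 0.2143
r_new = n·r_full / (1 + (n − 1)·r_full) = 0.1037 / 0.6200 ≈ 0.1673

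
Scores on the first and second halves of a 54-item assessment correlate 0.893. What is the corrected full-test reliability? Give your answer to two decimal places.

0.94

Apply the Spearman-Brown correction with n = 2:
r_full = 2r_hh / (1 + r_hh) = 2 × 0.893 / (1 + 0.893)
r_full = 1.7860 / 1.8930 ≈ 0.9435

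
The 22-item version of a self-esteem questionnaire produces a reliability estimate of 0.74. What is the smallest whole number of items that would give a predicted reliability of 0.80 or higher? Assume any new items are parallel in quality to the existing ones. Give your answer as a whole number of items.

31

n = 0.80 × (1 − 0.74) / [ 0.74 × (1 − 0.80) ]
  = 0.2080 / 0.1480 = 1.4054
So the test needs 1.4054 × 22 ≈ 30.92 items; rounding up, 31.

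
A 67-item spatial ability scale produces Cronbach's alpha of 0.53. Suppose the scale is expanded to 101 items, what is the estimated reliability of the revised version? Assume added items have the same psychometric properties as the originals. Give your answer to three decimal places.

0.630

The new length is 101/67 = 1.5075 times the old.
Spearman-Brown: r_new = n·r / (1 + (n − 1)·r)
r_new = (1.5075 × 0.53) / (1 + (1.5075 − 1) × 0.53)
     = 0.7990 / 1.2690 = 0.6296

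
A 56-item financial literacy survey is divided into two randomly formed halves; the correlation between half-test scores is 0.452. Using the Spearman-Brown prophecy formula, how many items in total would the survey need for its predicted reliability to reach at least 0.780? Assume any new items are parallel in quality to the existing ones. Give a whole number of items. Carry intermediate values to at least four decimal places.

121

Corrected full-test reliability: r_full = 2 × 0.452 / (1 + 0.452) ≈ 0.6226
n = r_tgt(1 − r_full) / [r_full(1 − r_tgt)] = 0.780 × 0.3774 / (0.6226 × 0.220) ≈ 2.1491
Items = 2.1491 × 56 ≈ 120.35 → 121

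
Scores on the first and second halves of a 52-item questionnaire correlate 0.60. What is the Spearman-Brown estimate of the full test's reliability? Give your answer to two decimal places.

Apply the Spearman-Brown correction with n = 2:
r_full = 2r_hh / (1 + r_hh) = 2 × 0.60 / (1 + 0.60)
r_full = 1.2000 / 1.6000 ≈ 0.7500

0.75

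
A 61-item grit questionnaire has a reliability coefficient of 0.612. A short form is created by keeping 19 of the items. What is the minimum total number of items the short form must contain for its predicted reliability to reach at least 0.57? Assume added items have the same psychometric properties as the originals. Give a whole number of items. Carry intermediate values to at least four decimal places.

52

Short-form reliability: n = 19/61 = 0.3115; r_19 = n·r/(1+(n−1)r) ≈ 0.3295
Then solve for n' with r_old = 0.3295, r_target = 0.57: n' = 0.57(1 − 0.3295)/[0.3295(1 − 0.57)] = 2.6974
Items = 2.6974 × 19 ≈ 51.25 → 52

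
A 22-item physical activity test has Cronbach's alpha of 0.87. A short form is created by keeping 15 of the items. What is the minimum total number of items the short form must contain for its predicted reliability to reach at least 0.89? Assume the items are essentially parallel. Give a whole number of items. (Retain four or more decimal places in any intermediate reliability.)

27

Short-form reliability: n = 15/22 = 0.6818; r_15 = n·r/(1+(n−1)r) ≈ 0.8202
Length factor from the short form to reach 0.89: n' = 0.89(1 − 0.8202) / [0.8202(1 − 0.89)] ≈ 1.7736
Total items = 1.7736 × 15 = 26.60, rounded up to 27.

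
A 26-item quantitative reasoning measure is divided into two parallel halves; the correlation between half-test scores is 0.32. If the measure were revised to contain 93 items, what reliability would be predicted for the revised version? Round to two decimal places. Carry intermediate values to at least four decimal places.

0.77

Spearman-Brown correction (n = 2): r_full = 2·0.32/(1 + 0.32) = 0.4848
Then adjust to 93 items: n = 93/26 = 3.5769
r_new = n·r_full / (1 + (n − 1)·r_full) = 1.7341 / 2.2493 ≈ 0.7710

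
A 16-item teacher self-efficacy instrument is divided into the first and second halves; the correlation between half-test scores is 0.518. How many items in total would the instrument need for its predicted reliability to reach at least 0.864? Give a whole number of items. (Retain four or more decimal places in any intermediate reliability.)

48

Corrected full-test reliability: r_full = 2 × 0.518 / (1 + 0.518) ≈ 0.6825
n = r_tgt(1 − r_full) / [r_full(1 − r_tgt)] = 0.864 × 0.3175 / (0.6825 × 0.136) ≈ 2.9554
Required items = 2.9554 × 16 = 47.29, so 48 items.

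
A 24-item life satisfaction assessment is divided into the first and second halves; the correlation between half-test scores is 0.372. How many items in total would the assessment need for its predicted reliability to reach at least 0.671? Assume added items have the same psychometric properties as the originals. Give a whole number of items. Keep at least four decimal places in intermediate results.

r_full = 2(0.372)/(1 + 0.372) = 0.5423
Solve Spearman-Brown for n: n = 0.671(1 − 0.5423) / [0.5423(1 − 0.671)] = 1.7213
Required items = 1.7213 × 24 = 41.31, so 42 items.

42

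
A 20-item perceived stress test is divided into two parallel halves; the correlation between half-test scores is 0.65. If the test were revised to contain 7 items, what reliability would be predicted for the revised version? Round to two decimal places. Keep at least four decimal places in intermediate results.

0.57

First correct the split-half correlation to full-test reliability: r_full = 2 × 0.65 / (1 + 0.65) ≈ 0.7879
Length factor from 20 to 7 items: n = 7/20 = 0.3500
r_new = n·r_full / (1 + (n − 1)·r_full) = 0.2758 / 0.4879 ≈ 0.5653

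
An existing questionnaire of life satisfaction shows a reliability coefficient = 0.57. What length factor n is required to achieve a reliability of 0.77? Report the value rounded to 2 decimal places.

n = [0.77 × 0.43] / [0.57 × 0.23]
n = 0.3311 / 0.1311 ≈ 2.5256

2.53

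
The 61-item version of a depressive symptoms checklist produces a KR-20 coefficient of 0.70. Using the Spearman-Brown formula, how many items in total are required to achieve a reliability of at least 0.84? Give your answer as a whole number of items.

138

Spearman-Brown solved for the length factor n:
n = r*(1 − r) / [ r (1 − r*) ]
n = [0.84 × 0.30] / [0.70 × 0.16]
n = 0.2520 / 0.1120 ≈ 2.2500
2.2500 × 61 = 137.25 → 138 items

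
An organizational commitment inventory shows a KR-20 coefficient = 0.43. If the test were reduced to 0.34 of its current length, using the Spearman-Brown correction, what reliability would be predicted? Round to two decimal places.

0.20

r_new = (0.34 × 0.43) / (1 + (0.34 − 1) × 0.43)
     = 0.1462 / 0.7162 = 0.2041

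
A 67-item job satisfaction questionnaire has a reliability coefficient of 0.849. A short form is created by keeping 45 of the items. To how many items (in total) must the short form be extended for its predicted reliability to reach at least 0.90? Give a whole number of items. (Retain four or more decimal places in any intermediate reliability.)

108

Short-form reliability: n = 45/67 = 0.6716; r_45 = n·r/(1+(n−1)r) ≈ 0.7906
Then solve for n' with r_old = 0.7906, r_target = 0.90: n' = 0.90(1 − 0.7906)/[0.7906(1 − 0.90)] = 2.3838
Total items = 2.3838 × 45 = 107.27, rounded up to 108.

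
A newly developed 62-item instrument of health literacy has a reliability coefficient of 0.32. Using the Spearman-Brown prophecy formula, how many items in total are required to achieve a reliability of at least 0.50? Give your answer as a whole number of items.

132

n = 0.50(1 − 0.32) / [0.32(1 − 0.50)]
n = 0.3400 / 0.1600 ≈ 2.1250
Items needed = n × 62 = 2.1250 × 62 ≈ 131.75 → round up to 132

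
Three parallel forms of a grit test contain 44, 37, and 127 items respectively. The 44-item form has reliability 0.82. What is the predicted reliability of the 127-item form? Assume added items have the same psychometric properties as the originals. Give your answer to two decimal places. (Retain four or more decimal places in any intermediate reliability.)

0.93

The 37-item form is not needed; work directly from the 44-item form with n = 127/44 = 2.8864.
r_{127} = n·r / (1 + (n − 1)·r) = 2.3668 / 2.5468 ≈ 0.9293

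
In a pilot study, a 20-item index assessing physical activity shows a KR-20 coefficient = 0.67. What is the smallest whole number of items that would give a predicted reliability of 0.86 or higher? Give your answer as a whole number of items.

61

Spearman-Brown solved for the length factor n:
n = r*(1 − r) / [ r (1 − r*) ]
n = 0.86(1 − 0.67) / [0.67(1 − 0.86)]
n = 0.2838 / 0.0938 ≈ 3.0256
3.0256 × 20 = 60.51 → 61 items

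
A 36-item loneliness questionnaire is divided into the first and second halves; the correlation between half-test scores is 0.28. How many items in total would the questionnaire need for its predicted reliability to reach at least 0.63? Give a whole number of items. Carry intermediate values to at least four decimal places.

79

Corrected full-test reliability: r_full = 2 × 0.28 / (1 + 0.28) ≈ 0.4375
n = r_tgt(1 − r_full) / [r_full(1 − r_tgt)] = 0.63 × 0.5625 / (0.4375 × 0.37) ≈ 2.1892
Required items = 2.1892 × 36 = 78.81, so 79 items.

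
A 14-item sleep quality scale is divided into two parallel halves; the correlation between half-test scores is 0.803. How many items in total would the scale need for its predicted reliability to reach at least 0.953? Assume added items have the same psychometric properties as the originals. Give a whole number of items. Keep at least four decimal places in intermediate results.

Corrected full-test reliability: r_full = 2 × 0.803 / (1 + 0.803) ≈ 0.8907
n = r_tgt(1 − r_full) / [r_full(1 − r_tgt)] = 0.953 × 0.1093 / (0.8907 × 0.047) ≈ 2.4882
Items = 2.4882 × 14 ≈ 34.83 → 35

35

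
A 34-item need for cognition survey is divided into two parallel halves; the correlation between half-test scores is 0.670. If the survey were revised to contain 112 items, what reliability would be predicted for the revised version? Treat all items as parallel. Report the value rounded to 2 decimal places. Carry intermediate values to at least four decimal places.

0.93

Full-test reliability from the split-half r: r_full = 2(0.670)/(1 + 0.670) = 0.8024
Length factor from 34 to 112 items: n = 112/34 = 3.2941
r_new = n·r_full / (1 + (n − 1)·r_full) = 2.6432 / 2.8408 ≈ 0.9304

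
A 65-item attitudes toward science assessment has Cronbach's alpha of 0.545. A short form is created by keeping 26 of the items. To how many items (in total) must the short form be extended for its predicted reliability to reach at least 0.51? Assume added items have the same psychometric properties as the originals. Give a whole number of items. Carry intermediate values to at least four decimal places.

First, r for the 26-item form: n = 26/65 = 0.4000, so r_26 = 0.4000·0.545/(1 + (0.4000 − 1)·0.545) = 0.3239
Then solve for n' with r_old = 0.3239, r_target = 0.51: n' = 0.51(1 − 0.3239)/[0.3239(1 − 0.51)] = 2.1726
Items = 2.1726 × 26 ≈ 56.49 → 57

57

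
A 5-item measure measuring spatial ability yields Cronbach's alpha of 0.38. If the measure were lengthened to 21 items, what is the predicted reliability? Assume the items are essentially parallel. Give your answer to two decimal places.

n = 21/5 = 4.2
r_new = (4.2 × 0.38) / (1 + (4.2 − 1) × 0.38)
r_new = 1.5960 / 2.2160 ≈ 0.7202

0.72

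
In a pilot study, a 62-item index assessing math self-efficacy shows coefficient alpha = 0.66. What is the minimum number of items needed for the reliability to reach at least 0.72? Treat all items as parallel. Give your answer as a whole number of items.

Invert Spearman-Brown to solve for n:
n = r*(1 − r) / [ r (1 − r*) ]
n = [0.72 × 0.34] / [0.66 × 0.28]
  = 0.2448 / 0.1848 = 1.3247
Items needed = n × 62 = 1.3247 × 62 ≈ 82.13 → round up to 83

83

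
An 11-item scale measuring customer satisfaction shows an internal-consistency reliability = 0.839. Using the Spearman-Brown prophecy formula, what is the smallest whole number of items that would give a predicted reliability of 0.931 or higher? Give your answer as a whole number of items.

29

n = [0.931 × 0.161] / [0.839 × 0.069]
n = 0.149891 / 0.057891 ≈ 2.5892
2.5892 × 11 = 28.48 → 29 items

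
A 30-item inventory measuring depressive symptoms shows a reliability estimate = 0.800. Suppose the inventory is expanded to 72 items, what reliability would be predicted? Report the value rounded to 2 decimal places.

0.91

n = 72/30 = 2.4
r_new = 2.4·0.800 / [1 + (2.4 − 1)·0.800]
r_new = 1.9200 / 2.1200 ≈ 0.9057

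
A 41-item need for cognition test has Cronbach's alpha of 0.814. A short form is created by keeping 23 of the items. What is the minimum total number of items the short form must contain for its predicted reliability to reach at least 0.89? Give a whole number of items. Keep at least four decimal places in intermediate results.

76

First, r for the 23-item form: n = 23/41 = 0.5610, so r_23 = 0.5610·0.814/(1 + (0.5610 − 1)·0.814) = 0.7106
Then solve for n' with r_old = 0.7106, r_target = 0.89: n' = 0.89(1 − 0.7106)/[0.7106(1 − 0.89)] = 3.2951
Total items = 3.2951 × 23 = 75.79, rounded up to 76.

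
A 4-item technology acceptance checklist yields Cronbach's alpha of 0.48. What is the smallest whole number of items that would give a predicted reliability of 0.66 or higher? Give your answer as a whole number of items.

9

n = 0.66 × (1 − 0.48) / [ 0.48 × (1 − 0.66) ]
  = 0.3432 / 0.1632 = 2.1029
Items needed = n × 4 = 2.1029 × 4 ≈ 8.41 → round up to 9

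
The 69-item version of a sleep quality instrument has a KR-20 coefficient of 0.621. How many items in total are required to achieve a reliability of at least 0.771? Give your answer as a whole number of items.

142

Spearman-Brown solved for the length factor n:
n = r_target (1 − r_old) / [ r_old (1 − r_target) ]
n = [0.771 × 0.379] / [0.621 × 0.229]
n = 0.292209 / 0.142209 ≈ 2.0548
Items needed = n × 69 = 2.0548 × 69 ≈ 141.78 → round up to 142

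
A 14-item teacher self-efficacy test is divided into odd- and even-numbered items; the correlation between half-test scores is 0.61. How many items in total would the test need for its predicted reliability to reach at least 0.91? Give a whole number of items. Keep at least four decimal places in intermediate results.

46

Corrected full-test reliability: r_full = 2 × 0.61 / (1 + 0.61) ≈ 0.7578
n = r_tgt(1 − r_full) / [r_full(1 − r_tgt)] = 0.91 × 0.2422 / (0.7578 × 0.09) ≈ 3.2316
Required items = 3.2316 × 14 = 45.24, so 46 items.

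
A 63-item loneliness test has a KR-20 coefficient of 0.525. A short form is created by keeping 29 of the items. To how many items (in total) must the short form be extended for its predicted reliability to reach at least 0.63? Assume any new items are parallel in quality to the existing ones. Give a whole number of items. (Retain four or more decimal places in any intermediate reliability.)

Short-form reliability: n = 29/63 = 0.4603; r_29 = n·r/(1+(n−1)r) ≈ 0.3372
Then solve for n' with r_old = 0.3372, r_target = 0.63: n' = 0.63(1 − 0.3372)/[0.3372(1 − 0.63)] = 3.3468
Items = 3.3468 × 29 ≈ 97.06 → 98

98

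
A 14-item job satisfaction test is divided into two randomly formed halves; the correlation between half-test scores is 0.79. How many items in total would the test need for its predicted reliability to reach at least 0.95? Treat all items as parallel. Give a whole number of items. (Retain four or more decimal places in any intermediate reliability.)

Corrected full-test reliability: r_full = 2 × 0.79 / (1 + 0.79) ≈ 0.8827
Solve Spearman-Brown for n: n = 0.95(1 − 0.8827) / [0.8827(1 − 0.95)] = 2.5249
Required items = 2.5249 × 14 = 35.35, so 36 items.

36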